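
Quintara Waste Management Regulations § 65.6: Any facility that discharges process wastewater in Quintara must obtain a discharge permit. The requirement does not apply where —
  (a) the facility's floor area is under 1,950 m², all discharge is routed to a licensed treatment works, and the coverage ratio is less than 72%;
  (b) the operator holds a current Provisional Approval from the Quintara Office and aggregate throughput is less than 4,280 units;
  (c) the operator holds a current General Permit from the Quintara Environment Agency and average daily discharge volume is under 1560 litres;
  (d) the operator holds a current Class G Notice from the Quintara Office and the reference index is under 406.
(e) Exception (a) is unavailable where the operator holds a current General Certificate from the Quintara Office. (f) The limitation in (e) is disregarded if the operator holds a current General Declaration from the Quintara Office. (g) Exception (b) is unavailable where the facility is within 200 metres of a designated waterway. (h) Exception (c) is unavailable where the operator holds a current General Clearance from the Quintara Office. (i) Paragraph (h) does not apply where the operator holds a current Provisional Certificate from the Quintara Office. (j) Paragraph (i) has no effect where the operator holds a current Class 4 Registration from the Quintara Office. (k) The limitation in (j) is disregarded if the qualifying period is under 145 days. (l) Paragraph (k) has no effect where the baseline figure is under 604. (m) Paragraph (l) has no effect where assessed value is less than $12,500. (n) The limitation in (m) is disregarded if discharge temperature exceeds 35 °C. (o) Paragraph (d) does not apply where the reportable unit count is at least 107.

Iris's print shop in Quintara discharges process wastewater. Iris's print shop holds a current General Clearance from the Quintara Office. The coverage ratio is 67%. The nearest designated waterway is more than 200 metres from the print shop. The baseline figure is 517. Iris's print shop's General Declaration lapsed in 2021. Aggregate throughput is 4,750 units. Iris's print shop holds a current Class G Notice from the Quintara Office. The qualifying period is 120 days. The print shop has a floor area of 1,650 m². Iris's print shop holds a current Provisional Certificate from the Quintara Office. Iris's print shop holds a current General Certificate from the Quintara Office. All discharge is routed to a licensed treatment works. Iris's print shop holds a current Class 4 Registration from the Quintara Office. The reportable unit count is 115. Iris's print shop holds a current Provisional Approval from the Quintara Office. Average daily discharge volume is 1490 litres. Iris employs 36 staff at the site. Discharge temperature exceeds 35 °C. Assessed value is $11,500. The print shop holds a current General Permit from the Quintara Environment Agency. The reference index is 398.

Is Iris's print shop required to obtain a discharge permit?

Yes — Iris's print shop must obtain a discharge permit.

All of (a)'s requirements are met (the facility's floor area is 1,650 m², under the 1,950 m² limit; discharge is routed to a licensed treatment works; the coverage ratio is 67%, less than the 72% limit). Turning to paragraphs (e)–(f): (e) operates against (a): a current General Certificate is held. (f), which would lift (e), does not operate here — there is no General Declaration in force. (a) is therefore removed.
Exception (b) does not apply: aggregate throughput is 4,750 units, not less than 4,280 units.
Exception (c): a current General Permit is held; average daily discharge volume is 1490 litres, under the 1560 litres limit — every condition holds. But: (h) applies — a current General Clearance is held. (i) operates (a current Provisional Certificate is held), but yields to (j): (j) operates against (i): a current Class 4 Registration is held. (k) operates (the qualifying period is 120 days, under the 145 days limit), but yields to (l): (l) operates against (k): the baseline figure is 517, under the 604 limit. (m) would limit (l) — assessed value is $11,500, less than the $12,500 limit — but (n) sets (m) aside: (n) operates against (m): discharge temperature exceeds 35 °C. So (c) is unavailable.
Exception (d)'s conditions are all satisfied: a current Class G Notice is held; the reference index is 398, under the 406 limit. Turning to paragraph (o): (o) operates against (d): the reportable unit count is 115, meeting the 107 threshold. (d) is therefore removed.
No exception is made out. Iris's print shop falls within the general rule.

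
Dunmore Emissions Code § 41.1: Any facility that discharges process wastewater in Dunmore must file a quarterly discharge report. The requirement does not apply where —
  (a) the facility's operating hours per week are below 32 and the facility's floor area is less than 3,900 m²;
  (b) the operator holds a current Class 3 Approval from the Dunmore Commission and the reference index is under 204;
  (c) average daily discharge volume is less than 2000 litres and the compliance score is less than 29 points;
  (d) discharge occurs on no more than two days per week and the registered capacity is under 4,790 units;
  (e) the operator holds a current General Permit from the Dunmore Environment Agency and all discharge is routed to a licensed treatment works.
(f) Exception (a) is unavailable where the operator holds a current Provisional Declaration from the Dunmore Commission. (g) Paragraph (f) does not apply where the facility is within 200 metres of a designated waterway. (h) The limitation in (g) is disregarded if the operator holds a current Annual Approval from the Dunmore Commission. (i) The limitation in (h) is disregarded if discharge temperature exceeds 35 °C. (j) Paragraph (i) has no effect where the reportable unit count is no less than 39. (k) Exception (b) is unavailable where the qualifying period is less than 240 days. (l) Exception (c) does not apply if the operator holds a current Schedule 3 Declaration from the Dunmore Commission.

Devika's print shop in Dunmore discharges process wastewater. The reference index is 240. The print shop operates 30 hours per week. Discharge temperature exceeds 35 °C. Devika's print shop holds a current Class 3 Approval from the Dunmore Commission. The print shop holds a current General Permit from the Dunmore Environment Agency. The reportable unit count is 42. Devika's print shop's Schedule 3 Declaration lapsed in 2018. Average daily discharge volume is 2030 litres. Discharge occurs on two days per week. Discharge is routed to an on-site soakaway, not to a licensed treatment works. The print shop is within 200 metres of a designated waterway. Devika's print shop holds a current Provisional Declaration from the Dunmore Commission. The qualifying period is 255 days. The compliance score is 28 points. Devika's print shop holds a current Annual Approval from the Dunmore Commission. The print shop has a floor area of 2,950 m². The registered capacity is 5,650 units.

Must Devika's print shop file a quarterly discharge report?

Exception (a) is satisfied on its face — the facility's operating hours per week are 30, below the 32 limit; the facility's floor area is 2,950 m², less than the 3,900 m² limit. However, paragraphs (f)–(j) must be considered: (f) operates — a current Provisional Declaration is held. (g) is engaged (the print shop is within 200 m of a designated waterway), but is set aside by (h): (h) operates against (g): a current Annual Approval is held. (i) applies (discharge temperature exceeds 35 °C), but is itself disapplied by (j): (j) is engaged — the reportable unit count is 42, meeting the 39 threshold. Exception (a) does not apply.
Exception (b) does not apply: the reference index is 240, not under 204.
Exception (c) requires that average daily discharge volume is less than 2000 litres; but average daily discharge volume is 2030 litres, not less than 2000 litres, so (c) is unavailable.
Exception (d) fails — the registered capacity is 5,650 units, not under 4,790 units.
Exception (e) does not apply: discharge is not routed to a licensed treatment works.
None of the exceptions is available; § 41.1 applies in full.

Yes — Devika's print shop must file a quarterly discharge report.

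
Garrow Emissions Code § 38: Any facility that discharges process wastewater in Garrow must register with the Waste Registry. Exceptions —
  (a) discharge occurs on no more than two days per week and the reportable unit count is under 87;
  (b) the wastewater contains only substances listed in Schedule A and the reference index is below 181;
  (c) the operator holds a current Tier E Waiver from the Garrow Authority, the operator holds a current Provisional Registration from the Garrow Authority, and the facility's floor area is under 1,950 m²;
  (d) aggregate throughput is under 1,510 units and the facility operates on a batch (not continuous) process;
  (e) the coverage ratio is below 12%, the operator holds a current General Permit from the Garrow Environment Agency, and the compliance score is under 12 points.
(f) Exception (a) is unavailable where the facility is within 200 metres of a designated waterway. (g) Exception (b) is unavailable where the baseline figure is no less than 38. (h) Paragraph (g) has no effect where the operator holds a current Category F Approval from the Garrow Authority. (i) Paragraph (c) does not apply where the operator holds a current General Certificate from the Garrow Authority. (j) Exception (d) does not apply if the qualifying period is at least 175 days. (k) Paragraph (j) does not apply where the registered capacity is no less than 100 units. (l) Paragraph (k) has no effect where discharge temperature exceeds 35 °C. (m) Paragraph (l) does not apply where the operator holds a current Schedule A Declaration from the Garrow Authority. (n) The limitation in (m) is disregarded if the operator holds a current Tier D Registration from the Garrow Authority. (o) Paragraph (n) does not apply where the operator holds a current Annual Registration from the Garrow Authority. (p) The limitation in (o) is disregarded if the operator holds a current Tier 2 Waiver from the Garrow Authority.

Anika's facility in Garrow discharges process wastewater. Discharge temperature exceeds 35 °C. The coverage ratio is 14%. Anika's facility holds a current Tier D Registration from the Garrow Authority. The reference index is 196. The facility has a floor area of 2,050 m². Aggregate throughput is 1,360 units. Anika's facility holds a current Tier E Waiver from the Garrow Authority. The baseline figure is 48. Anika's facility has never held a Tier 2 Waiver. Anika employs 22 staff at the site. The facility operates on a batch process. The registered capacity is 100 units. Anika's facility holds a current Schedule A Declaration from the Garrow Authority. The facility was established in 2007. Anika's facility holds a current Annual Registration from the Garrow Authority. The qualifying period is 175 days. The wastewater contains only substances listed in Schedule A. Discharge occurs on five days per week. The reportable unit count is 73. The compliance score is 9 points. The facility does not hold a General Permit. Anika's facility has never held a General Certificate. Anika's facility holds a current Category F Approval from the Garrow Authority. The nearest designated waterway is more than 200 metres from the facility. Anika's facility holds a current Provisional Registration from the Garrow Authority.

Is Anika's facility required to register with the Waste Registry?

No — exception (d) applies; Anika's facility is not required to register with the Waste Registry.

Exception (a) does not apply: discharge occurs on five days per week.
Exception (b) fails — the reference index is 196, not below 181.
Exception (c) does not apply: the facility's floor area is 2,050 m², not under 1,950 m².
Exception (d): aggregate throughput is 1,360 units, under the 1,510 units limit; the facility operates on a batch process — every condition holds. As to paragraphs (j)–(p): (j) would limit (d) — the qualifying period is 175 days, meeting the 175 days threshold — but (k) sets (j) aside: (k) operates — the registered capacity is 100 units, meeting the 100 units threshold. (l) would limit (k) — discharge temperature exceeds 35 °C — but (m) sets (l) aside: (m) operates against (l): a current Schedule A Declaration is held. (n) would limit (m) — a current Tier D Registration is held — but (o) sets (n) aside: (o) is triggered — a current Annual Registration is held. (p), which would lift (o), is not engaged — there is no Tier 2 Waiver in force. (d) remains available.
Exception (e) requires that the coverage ratio is below 12%; but the coverage ratio is 14%, not below 12%, so (e) is unavailable.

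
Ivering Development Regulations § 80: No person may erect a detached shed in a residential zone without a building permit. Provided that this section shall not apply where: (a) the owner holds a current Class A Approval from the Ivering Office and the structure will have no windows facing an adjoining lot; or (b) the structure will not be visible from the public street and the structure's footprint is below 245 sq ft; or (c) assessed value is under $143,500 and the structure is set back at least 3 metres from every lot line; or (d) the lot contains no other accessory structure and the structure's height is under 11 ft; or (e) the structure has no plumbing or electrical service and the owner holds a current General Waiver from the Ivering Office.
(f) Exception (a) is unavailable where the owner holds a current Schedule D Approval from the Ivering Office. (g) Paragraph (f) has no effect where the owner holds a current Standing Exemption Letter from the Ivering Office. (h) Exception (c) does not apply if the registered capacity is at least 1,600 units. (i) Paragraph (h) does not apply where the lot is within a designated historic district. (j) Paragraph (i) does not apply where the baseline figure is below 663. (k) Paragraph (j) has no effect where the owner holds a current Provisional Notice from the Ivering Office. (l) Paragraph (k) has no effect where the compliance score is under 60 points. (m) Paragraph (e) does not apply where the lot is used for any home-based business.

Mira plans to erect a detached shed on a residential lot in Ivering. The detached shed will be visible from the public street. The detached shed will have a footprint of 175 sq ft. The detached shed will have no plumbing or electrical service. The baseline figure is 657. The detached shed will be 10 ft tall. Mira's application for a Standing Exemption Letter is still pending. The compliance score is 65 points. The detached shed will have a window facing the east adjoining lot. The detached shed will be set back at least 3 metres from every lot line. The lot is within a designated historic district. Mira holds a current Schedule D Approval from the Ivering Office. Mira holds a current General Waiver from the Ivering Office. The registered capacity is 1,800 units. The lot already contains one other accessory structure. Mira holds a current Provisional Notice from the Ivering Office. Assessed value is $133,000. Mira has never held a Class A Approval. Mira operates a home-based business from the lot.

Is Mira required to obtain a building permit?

No — exception (c) applies; Mira does not need a building permit.

Exception (a) fails — the Class A Approval is not current.
Exception (b) does not apply: the structure will be visible from the street.
Exception (c): assessed value is $133,000, under the $143,500 limit; the setback is at least 3 m on every side — every condition holds. Under paragraphs (h)–(l): (h) would limit (c) — the registered capacity is 1,800 units, meeting the 1,600 units threshold — but (i) sets (h) aside: (i) is triggered — the lot is in a historic district. (j) would limit (i) — the baseline figure is 657, below the 663 limit — but (k) sets (j) aside: (k) is engaged — a current Provisional Notice is held. (l), which would lift (k), is not engaged — the compliance score is 65 points, not under 60 points. Exception (c) stands.
Exception (d) fails — the lot already has another accessory structure.
All of (e)'s requirements are met (there is no plumbing or electrical service; a current General Waiver is held). But applying paragraph (m): (m) operates against (e): a home-based business operates on the lot. (e) is therefore removed.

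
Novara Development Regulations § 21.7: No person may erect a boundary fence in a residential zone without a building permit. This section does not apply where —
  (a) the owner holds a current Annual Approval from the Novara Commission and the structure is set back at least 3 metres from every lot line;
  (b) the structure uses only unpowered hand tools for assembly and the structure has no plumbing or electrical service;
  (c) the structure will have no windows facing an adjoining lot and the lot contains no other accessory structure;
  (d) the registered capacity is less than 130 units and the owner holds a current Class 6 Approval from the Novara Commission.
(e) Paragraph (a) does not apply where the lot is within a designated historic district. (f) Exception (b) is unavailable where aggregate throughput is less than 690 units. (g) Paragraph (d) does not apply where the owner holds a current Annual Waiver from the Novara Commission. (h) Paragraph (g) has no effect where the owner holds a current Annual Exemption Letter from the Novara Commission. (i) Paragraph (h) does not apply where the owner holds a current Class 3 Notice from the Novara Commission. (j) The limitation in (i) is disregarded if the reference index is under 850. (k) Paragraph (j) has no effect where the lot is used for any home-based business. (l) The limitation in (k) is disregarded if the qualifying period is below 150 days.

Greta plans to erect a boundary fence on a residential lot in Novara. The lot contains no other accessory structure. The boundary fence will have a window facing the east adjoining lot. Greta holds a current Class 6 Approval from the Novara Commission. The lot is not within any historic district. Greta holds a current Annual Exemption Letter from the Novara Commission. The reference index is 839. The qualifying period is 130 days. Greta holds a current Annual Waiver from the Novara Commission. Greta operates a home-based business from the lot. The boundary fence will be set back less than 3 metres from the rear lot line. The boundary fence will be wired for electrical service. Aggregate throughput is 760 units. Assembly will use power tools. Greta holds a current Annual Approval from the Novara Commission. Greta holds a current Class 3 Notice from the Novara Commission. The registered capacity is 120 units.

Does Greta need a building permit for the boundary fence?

Exception (a) requires that the structure is set back at least 3 metres from every lot line; but the rear setback is under 3 m, so (a) is unavailable.
Exception (b) does not apply: assembly uses power tools.
Exception (c) requires that the structure will have no windows facing an adjoining lot; but a window faces an adjoining lot, so (c) is unavailable.
All of (d)'s requirements are met (the registered capacity is 120 units, less than the 130 units limit; a current Class 6 Approval is held). As to paragraphs (g)–(l): (g) would limit (d) — a current Annual Waiver is held — but (h) sets (g) aside: (h) operates against (g): a current Annual Exemption Letter is held. (i) would limit (h) — a current Class 3 Notice is held — but (j) sets (i) aside: (j) operates against (i): the reference index is 839, under the 850 limit. (k) would limit (j) — a home-based business operates on the lot — but (l) sets (k) aside: (l) is triggered — the qualifying period is 130 days, below the 150 days limit. So (d) applies.

No — exception (d) applies; Greta does not need a building permit.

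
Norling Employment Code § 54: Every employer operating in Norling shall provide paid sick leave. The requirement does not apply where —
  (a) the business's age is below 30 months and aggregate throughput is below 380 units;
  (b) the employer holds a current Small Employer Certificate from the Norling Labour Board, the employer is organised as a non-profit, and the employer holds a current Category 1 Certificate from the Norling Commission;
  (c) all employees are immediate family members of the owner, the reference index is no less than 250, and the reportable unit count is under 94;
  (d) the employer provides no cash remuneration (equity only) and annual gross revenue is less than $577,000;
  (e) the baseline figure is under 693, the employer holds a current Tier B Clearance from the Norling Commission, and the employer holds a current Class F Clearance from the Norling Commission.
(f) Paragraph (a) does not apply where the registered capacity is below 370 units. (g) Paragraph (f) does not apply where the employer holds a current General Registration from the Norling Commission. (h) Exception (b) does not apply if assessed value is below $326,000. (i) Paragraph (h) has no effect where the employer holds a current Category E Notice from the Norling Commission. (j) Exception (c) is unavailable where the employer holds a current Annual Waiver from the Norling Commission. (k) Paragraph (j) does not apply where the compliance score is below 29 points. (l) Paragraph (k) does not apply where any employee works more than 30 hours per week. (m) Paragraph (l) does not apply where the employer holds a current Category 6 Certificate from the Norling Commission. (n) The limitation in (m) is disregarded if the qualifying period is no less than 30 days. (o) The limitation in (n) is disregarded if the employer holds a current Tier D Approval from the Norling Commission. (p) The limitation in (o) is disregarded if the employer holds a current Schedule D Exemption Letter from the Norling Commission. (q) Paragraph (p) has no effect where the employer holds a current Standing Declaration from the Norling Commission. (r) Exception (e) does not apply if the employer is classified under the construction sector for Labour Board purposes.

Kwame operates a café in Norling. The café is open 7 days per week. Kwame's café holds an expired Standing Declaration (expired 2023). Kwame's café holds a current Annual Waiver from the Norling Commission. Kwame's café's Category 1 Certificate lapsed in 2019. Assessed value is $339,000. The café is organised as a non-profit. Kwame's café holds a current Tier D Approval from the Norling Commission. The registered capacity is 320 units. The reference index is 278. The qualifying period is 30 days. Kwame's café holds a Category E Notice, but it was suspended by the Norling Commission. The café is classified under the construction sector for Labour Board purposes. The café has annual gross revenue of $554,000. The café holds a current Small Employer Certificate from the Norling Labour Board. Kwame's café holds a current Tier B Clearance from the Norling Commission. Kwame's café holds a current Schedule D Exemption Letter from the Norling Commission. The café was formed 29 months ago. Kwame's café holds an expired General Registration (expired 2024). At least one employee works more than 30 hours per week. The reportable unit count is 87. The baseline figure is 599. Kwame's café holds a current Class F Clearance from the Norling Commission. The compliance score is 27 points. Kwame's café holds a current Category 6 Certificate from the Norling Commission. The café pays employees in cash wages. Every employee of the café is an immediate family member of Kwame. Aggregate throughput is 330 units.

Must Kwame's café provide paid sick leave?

All of (a)'s requirements are met (the business's age is 29 months, below the 30 months limit; aggregate throughput is 330 units, below the 380 units limit). However, paragraphs (f)–(g) must be considered: (f) operates — the registered capacity is 320 units, below the 370 units limit. (g), which would lift (f), does not operate here — there is no General Registration in force. So (a) is unavailable.
Exception (b) does not apply: there is no Category 1 Certificate in force.
Exception (c) is satisfied on its face — every employee is an immediate family member; the reference index is 278, meeting the 250 threshold; the reportable unit count is 87, under the 94 limit. Turning to paragraphs (j)–(q): (j) applies — a current Annual Waiver is held. (k) is triggered (the compliance score is 27 points, below the 29 points limit), but is set aside by (l): (l) operates against (k): at least one employee exceeds 30 hours/week. (m) operates (a current Category 6 Certificate is held), but is overridden by (n): (n) is triggered — the qualifying period is 30 days, meeting the 30 days threshold. (o) is engaged (a current Tier D Approval is held), but is set aside by (p): (p) operates against (o): a current Schedule D Exemption Letter is held. (q) is inapplicable (the Standing Declaration is not current), so (p) stands. So (c) is unavailable.
Exception (d) fails — employees are paid cash wages.
Exception (e): the baseline figure is 599, under the 693 limit; a current Tier B Clearance is held; a current Class F Clearance is held — every condition holds. Turning to paragraph (r): (r) operates — the café is classified under the construction sector. So (e) is unavailable.
None of the exceptions is available; § 54 applies in full.

Yes — Kwame's café must provide paid sick leave.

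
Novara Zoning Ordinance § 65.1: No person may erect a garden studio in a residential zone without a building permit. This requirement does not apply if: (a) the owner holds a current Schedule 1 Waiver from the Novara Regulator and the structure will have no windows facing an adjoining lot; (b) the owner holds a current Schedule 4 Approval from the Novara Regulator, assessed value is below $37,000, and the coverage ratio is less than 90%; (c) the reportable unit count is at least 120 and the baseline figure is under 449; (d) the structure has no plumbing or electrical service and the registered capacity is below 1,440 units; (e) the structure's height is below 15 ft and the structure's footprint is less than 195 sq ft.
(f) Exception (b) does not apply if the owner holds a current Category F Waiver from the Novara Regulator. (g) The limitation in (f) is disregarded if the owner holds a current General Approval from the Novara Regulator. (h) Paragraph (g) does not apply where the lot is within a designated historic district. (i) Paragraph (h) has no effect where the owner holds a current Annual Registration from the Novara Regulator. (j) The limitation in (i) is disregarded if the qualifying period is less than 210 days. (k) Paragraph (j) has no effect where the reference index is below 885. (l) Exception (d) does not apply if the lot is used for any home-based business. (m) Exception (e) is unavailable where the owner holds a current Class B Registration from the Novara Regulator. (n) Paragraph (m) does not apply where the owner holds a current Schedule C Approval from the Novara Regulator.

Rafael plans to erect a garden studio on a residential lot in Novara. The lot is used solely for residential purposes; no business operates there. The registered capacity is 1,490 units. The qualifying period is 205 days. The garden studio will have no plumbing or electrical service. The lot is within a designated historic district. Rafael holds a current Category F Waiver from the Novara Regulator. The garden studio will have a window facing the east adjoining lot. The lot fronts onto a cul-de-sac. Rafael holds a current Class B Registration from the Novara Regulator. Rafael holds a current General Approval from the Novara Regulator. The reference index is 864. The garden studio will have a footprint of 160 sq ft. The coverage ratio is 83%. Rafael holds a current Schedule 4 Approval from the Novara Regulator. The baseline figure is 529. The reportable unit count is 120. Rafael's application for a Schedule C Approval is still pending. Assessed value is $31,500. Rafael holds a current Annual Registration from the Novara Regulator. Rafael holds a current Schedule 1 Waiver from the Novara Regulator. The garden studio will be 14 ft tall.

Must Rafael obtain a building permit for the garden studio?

Exception (a) fails — a window faces an adjoining lot.
All of (b)'s requirements are met (a current Schedule 4 Approval is held; assessed value is $31,500, below the $37,000 limit; the coverage ratio is 83%, less than the 90% limit). As to paragraphs (f)–(k): (f) would limit (b) — a current Category F Waiver is held — but (g) sets (f) aside: (g) operates against (f): a current General Approval is held. (h) would limit (g) — the lot is in a historic district — but (i) sets (h) aside: (i) is triggered — a current Annual Registration is held. (j) applies (the qualifying period is 205 days, less than the 210 days limit), but is itself disapplied by (k): (k) operates — the reference index is 864, below the 885 limit. Exception (b) stands.
Exception (c) fails — the baseline figure is 529, not under 449.
Exception (d) fails — the registered capacity is 1,490 units, not below 1,440 units.
Exception (e) is satisfied on its face — the structure's height is 14 ft, below the 15 ft limit; the structure's footprint is 160 sq ft, less than the 195 sq ft limit. But: (m) operates against (e): a current Class B Registration is held. (n), which would lift (m), does not operate here — there is no Schedule C Approval in force. (e) is therefore removed.

No — exception (b) applies; Rafael does not need a building permit.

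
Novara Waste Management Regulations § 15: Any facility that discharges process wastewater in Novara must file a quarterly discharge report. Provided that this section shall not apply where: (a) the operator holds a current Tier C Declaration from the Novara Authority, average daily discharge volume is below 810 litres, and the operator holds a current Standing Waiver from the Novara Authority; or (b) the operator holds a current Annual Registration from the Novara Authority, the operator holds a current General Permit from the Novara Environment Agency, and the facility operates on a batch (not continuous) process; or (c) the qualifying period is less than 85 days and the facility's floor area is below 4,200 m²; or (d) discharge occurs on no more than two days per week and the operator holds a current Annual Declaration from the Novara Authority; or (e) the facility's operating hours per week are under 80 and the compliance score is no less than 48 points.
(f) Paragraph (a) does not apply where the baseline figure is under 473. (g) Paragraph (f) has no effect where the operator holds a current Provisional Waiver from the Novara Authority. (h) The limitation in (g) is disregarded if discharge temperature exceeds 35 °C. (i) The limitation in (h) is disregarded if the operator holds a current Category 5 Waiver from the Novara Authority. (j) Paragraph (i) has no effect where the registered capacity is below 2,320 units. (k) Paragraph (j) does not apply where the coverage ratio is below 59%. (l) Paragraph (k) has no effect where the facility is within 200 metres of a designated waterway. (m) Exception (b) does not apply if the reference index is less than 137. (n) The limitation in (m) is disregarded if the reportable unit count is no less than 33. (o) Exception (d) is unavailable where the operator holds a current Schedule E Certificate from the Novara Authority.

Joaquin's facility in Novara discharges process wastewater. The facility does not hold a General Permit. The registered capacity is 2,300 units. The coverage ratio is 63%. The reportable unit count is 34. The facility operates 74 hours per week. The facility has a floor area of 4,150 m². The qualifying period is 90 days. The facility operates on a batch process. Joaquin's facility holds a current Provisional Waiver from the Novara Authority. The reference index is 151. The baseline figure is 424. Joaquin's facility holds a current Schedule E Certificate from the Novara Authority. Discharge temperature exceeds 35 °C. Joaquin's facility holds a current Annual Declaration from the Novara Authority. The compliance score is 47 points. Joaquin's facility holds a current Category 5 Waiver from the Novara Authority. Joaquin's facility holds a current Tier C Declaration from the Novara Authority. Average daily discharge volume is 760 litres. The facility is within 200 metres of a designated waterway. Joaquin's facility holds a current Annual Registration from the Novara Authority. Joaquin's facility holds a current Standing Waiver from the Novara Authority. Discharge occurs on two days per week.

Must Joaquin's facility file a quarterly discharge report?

Yes — Joaquin's facility must file a quarterly discharge report.

Exception (a)'s conditions are all satisfied: a current Tier C Declaration is held; average daily discharge volume is 760 litres, below the 810 litres limit; a current Standing Waiver is held. But applying paragraphs (f)–(l): (f) operates against (a): the baseline figure is 424, under the 473 limit. (g) applies (a current Provisional Waiver is held), but is set aside by (h): (h) operates — discharge temperature exceeds 35 °C. (i) is triggered (a current Category 5 Waiver is held), but is itself disapplied by (j): (j) is engaged — the registered capacity is 2,300 units, below the 2,320 units limit. (k), which would lift (j), is not engaged — the coverage ratio is 63%, not below 59%. (a) is therefore removed.
Exception (b) requires that the operator holds a current General Permit from the Novara Environment Agency; but no General Permit is held, so (b) is unavailable.
Exception (c) does not apply: the qualifying period is 90 days, not less than 85 days.
Exception (d) is satisfied on its face — discharge occurs on no more than two days per week; a current Annual Declaration is held. Turning to paragraph (o): (o) applies — a current Schedule E Certificate is held. (d) is therefore removed.
Exception (e) requires that the compliance score is no less than 48 points; but the compliance score is 47 points, short of 48 points, so (e) is unavailable.
No exception applies. The general rule governs.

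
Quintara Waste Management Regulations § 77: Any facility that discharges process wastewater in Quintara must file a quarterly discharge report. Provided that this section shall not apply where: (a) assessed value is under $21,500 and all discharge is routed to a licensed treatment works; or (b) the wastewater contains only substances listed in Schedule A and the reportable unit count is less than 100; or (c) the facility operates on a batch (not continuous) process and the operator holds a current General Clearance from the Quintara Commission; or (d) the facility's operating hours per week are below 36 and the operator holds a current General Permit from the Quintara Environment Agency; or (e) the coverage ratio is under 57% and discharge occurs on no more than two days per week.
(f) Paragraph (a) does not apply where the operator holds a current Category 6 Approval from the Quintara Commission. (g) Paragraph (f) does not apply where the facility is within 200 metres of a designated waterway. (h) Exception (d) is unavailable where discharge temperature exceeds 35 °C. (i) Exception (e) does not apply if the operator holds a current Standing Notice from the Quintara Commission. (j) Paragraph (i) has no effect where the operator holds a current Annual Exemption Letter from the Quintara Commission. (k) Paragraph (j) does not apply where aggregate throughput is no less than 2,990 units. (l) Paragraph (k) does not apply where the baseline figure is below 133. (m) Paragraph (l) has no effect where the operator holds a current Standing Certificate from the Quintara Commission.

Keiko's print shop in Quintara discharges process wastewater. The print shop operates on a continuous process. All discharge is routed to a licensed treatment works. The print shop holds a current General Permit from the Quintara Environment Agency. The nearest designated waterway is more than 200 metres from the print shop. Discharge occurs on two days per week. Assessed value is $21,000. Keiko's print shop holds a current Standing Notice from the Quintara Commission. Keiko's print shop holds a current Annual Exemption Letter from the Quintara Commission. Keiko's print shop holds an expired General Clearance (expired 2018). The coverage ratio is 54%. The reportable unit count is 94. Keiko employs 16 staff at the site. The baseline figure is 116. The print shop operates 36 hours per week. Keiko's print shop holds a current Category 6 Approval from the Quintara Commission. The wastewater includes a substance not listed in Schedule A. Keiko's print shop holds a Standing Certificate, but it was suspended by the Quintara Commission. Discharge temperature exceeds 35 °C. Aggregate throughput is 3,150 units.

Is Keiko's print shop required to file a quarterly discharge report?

No — exception (e) applies; Keiko's print shop is not required to file a quarterly discharge report.

Exception (a)'s conditions are all satisfied: assessed value is $21,000, under the $21,500 limit; discharge is routed to a licensed treatment works. However, paragraphs (f)–(g) must be considered: (f) operates against (a): a current Category 6 Approval is held. (g) is not triggered (the print shop is more than 200 m from any designated waterway), so (f) stands. Exception (a) does not apply.
Exception (b) fails — the wastewater includes a non-Schedule-A substance.
Exception (c) does not apply: the facility operates on a continuous process.
Exception (d) fails — the facility's operating hours per week are 36, not below 36.
Exception (e): the coverage ratio is 54%, under the 57% limit; discharge occurs on no more than two days per week — every condition holds. Considering the limiting provisions: (i) would limit (e) — a current Standing Notice is held — but (j) sets (i) aside: (j) operates against (i): a current Annual Exemption Letter is held. (k) operates (aggregate throughput is 3,150 units, meeting the 2,990 units threshold), but is displaced by (l): (l) operates against (k): the baseline figure is 116, below the 133 limit. (m), which would lift (l), does not operate here — no current Standing Certificate is held. So (e) applies.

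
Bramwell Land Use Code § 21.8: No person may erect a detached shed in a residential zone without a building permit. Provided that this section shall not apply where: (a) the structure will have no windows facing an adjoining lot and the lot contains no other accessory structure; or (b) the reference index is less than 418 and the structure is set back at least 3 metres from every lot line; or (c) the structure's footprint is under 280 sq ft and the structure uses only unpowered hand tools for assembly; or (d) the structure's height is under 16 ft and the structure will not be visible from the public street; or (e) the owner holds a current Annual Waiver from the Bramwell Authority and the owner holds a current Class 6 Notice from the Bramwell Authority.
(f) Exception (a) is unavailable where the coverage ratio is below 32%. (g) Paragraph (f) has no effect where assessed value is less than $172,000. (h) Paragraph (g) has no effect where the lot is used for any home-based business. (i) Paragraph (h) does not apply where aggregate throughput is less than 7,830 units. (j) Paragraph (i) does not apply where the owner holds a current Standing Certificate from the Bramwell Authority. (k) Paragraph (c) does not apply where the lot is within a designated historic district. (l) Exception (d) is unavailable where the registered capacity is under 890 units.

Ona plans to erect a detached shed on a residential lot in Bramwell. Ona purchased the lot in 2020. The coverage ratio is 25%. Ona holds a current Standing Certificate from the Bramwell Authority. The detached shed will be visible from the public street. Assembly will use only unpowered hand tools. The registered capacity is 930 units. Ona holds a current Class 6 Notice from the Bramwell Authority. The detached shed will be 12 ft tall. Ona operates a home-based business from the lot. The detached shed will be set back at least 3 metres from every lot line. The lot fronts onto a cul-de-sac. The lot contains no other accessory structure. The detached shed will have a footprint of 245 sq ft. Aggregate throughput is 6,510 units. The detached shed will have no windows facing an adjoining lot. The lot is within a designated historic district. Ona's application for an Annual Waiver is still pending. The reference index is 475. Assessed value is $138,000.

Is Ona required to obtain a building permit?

Yes — Ona must obtain a building permit.

All of (a)'s requirements are met (no windows face an adjoining lot; the lot has no other accessory structure). Turning to paragraphs (f)–(j): (f) operates against (a): the coverage ratio is 25%, below the 32% limit. (g) is engaged (assessed value is $138,000, less than the $172,000 limit), but is overridden by (h): (h) operates against (g): a home-based business operates on the lot. (i) operates (aggregate throughput is 6,510 units, less than the 7,830 units limit), but is set aside by (j): (j) is triggered — a current Standing Certificate is held. (a) is therefore removed.
Exception (b) does not apply: the reference index is 475, not less than 418.
Exception (c)'s conditions are all satisfied: the structure's footprint is 245 sq ft, under the 280 sq ft limit; assembly uses only hand tools. But: (k) operates against (c): the lot is in a historic district. So (c) is unavailable.
Exception (d) requires that the structure will not be visible from the public street; but the structure will be visible from the street, so (d) is unavailable.
Exception (e) requires that the owner holds a current Annual Waiver from the Bramwell Authority; but the Annual Waiver is not current, so (e) is unavailable.
None of the exceptions is available; § 21.8 applies in full.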